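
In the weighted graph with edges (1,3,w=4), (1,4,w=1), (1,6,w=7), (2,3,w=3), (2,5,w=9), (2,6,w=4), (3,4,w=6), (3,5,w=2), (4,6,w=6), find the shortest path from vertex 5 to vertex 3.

Step 1: Build adjacency list with weights:
  1: 3(w=4), 4(w=1), 6(w=7)
  2: 3(w=3), 5(w=9), 6(w=4)
  3: 1(w=4), 2(w=3), 4(w=6), 5(w=2)
  4: 1(w=1), 3(w=6), 6(w=6)
  5: 2(w=9), 3(w=2)
  6: 1(w=7), 2(w=4), 4(w=6)

Step 2: Apply Dijkstra's algorithm from vertex 5:
  Visit vertex 5 (distance=0)
    Update dist[2] = 9
    Update dist[3] = 2
  Visit vertex 3 (distance=2)
    Update dist[1] = 6
    Update dist[2] = 5
    Update dist[4] = 8

Step 3: Shortest path: 5 -> 3
Total weight: 2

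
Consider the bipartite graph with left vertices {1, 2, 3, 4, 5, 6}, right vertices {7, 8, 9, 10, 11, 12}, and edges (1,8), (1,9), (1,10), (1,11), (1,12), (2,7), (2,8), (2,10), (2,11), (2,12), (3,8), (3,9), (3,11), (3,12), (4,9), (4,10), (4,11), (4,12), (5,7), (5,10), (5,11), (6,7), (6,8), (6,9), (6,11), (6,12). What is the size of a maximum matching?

Step 1: List the neighbors of each left vertex:
  1: 8, 9, 10, 11, 12
  2: 7, 8, 10, 11, 12
  3: 8, 9, 11, 12
  4: 9, 10, 11, 12
  5: 7, 10, 11
  6: 7, 8, 9, 11, 12

Step 2: Greedily match left vertices, then look for augmenting paths:
  Match 1 -- 8
  Match 2 -- 7
  Match 3 -- 9
  Match 4 -- 10
  Match 5 -- 11
  Match 6 -- 12
  No augmenting path remains.

Step 3: Verify this is maximum:
  Matching size 6 = min(|L|, |R|) = min(6, 6), which is an upper bound, so this matching is maximum.

Maximum matching: {(1,8), (2,7), (3,9), (4,10), (5,11), (6,12)}
Size: 6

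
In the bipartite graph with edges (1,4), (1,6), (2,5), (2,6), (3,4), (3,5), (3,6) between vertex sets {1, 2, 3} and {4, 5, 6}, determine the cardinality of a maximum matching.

Step 1: List the neighbors of each left vertex:
  1: 4, 6
  2: 5, 6
  3: 4, 5, 6

Step 2: Greedily match left vertices, then look for augmenting paths:
  Match 1 -- 4
  Match 2 -- 5
  Match 3 -- 6
  No augmenting path remains.

Step 3: Verify this is maximum:
  Matching size 3 = min(|L|, |R|) = min(3, 3), which is an upper bound, so this matching is maximum.

Maximum matching: {(1,4), (2,5), (3,6)}
Size: 3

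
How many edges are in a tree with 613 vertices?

A tree on n vertices always has exactly n - 1 edges.
For n = 613: edges = 613 - 1 = 612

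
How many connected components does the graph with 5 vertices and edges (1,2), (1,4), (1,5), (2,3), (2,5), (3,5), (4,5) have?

Step 1: Build adjacency list from edges:
  1: 2, 4, 5
  2: 1, 3, 5
  3: 2, 5
  4: 1, 5
  5: 1, 2, 3, 4

Step 2: Run BFS/DFS from vertex 1:
  Visited: {1, 2, 4, 5, 3}
  Reached 5 of 5 vertices

Step 3: All 5 vertices reached from vertex 1, so the graph is connected.
Number of connected components: 1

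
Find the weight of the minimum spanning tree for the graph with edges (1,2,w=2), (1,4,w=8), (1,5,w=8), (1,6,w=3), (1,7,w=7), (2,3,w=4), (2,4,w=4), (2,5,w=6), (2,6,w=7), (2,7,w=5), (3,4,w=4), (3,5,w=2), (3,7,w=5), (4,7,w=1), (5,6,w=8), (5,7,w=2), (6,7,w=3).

Apply Kruskal's algorithm (sort edges by weight, add if no cycle):

Sorted edges by weight:
  (4,7) w=1
  (1,2) w=2
  (3,5) w=2
  (5,7) w=2
  (1,6) w=3
  (6,7) w=3
  (2,3) w=4
  (2,4) w=4
  (3,4) w=4
  (2,7) w=5
  (3,7) w=5
  (2,5) w=6
  (1,7) w=7
  (2,6) w=7
  (1,4) w=8
  (1,5) w=8
  (5,6) w=8

Add edge (4,7) w=1 -- no cycle. Running total: 1
Add edge (1,2) w=2 -- no cycle. Running total: 3
Add edge (3,5) w=2 -- no cycle. Running total: 5
Add edge (5,7) w=2 -- no cycle. Running total: 7
Add edge (1,6) w=3 -- no cycle. Running total: 10
Add edge (6,7) w=3 -- no cycle. Running total: 13

MST edges: (4,7,w=1), (1,2,w=2), (3,5,w=2), (5,7,w=2), (1,6,w=3), (6,7,w=3)
Total MST weight: 1 + 2 + 2 + 2 + 3 + 3 = 13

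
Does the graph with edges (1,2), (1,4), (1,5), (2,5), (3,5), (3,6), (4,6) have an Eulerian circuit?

Step 1: Find the degree of each vertex:
  deg(1) = 3
  deg(2) = 2
  deg(3) = 2
  deg(4) = 2
  deg(5) = 3
  deg(6) = 2

Step 2: Count vertices with odd degree:
  Odd-degree vertices: 1, 5 (2 total)

Step 3: Apply Euler's theorem:
  - Eulerian circuit exists iff graph is connected and all vertices have even degree
  - Eulerian path exists iff graph is connected and has 0 or 2 odd-degree vertices

Graph is connected with exactly 2 odd-degree vertices (1, 5).
Eulerian path exists (starting and ending at the odd-degree vertices), but no Eulerian circuit.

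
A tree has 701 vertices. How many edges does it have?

A tree on n vertices always has exactly n - 1 edges.
For n = 701: edges = 701 - 1 = 700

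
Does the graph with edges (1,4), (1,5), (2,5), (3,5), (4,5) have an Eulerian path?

Step 1: Find the degree of each vertex:
  deg(1) = 2
  deg(2) = 1
  deg(3) = 1
  deg(4) = 2
  deg(5) = 4

Step 2: Count vertices with odd degree:
  Odd-degree vertices: 2, 3 (2 total)

Step 3: Apply Euler's theorem:
  - Eulerian circuit exists iff graph is connected and all vertices have even degree
  - Eulerian path exists iff graph is connected and has 0 or 2 odd-degree vertices

Graph is connected with exactly 2 odd-degree vertices (2, 3).
Eulerian path exists (starting and ending at the odd-degree vertices), but no Eulerian circuit.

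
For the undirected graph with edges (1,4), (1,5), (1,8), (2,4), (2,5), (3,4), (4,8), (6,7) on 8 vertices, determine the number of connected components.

Step 1: Build adjacency list from edges:
  1: 4, 5, 8
  2: 4, 5
  3: 4
  4: 1, 2, 3, 8
  5: 1, 2
  6: 7
  7: 6
  8: 1, 4

Step 2: Run BFS/DFS from vertex 1:
  Visited: {1, 4, 5, 8, 2, 3}
  Reached 6 of 8 vertices

Step 3: Only 6 of 8 vertices reached. Graph is disconnected.
Connected components: {1, 2, 3, 4, 5, 8}, {6, 7}
Number of connected components: 2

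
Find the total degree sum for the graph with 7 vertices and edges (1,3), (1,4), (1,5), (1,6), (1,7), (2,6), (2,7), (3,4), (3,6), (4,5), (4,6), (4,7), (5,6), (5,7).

Step 1: Count edges incident to each vertex:
  deg(1) = 5 (neighbors: 3, 4, 5, 6, 7)
  deg(2) = 2 (neighbors: 6, 7)
  deg(3) = 3 (neighbors: 1, 4, 6)
  deg(4) = 5 (neighbors: 1, 3, 5, 6, 7)
  deg(5) = 4 (neighbors: 1, 4, 6, 7)
  deg(6) = 5 (neighbors: 1, 2, 3, 4, 5)
  deg(7) = 4 (neighbors: 1, 2, 4, 5)

Step 2: Sum all degrees:
  5 + 2 + 3 + 5 + 4 + 5 + 4 = 28

Verification: sum of degrees = 2 * |E| = 2 * 14 = 28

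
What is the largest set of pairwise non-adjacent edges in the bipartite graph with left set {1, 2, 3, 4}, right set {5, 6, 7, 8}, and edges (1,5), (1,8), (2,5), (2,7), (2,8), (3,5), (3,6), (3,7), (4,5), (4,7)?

Step 1: List the neighbors of each left vertex:
  1: 5, 8
  2: 5, 7, 8
  3: 5, 6, 7
  4: 5, 7

Step 2: Greedily match left vertices, then look for augmenting paths:
  Match 1 -- 8
  Match 2 -- 7
  Match 3 -- 6
  Match 4 -- 5
  No augmenting path remains.

Step 3: Verify this is maximum:
  Matching size 4 = min(|L|, |R|) = min(4, 4), which is an upper bound, so this matching is maximum.

Maximum matching: {(1,8), (2,7), (3,6), (4,5)}
Size: 4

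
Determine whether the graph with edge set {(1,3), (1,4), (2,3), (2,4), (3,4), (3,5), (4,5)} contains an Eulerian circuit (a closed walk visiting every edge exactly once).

Step 1: Find the degree of each vertex:
  deg(1) = 2
  deg(2) = 2
  deg(3) = 4
  deg(4) = 4
  deg(5) = 2

Step 2: Count vertices with odd degree:
  All vertices have even degree (0 odd-degree vertices)

Step 3: Apply Euler's theorem:
  - Eulerian circuit exists iff graph is connected and all vertices have even degree
  - Eulerian path exists iff graph is connected and has 0 or 2 odd-degree vertices

Graph is connected with 0 odd-degree vertices.
Both Eulerian circuit and Eulerian path exist.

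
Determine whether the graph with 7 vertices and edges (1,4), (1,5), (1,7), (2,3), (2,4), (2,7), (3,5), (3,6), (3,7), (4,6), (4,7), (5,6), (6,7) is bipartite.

Step 1: Attempt 2-coloring using BFS:
  Start at vertex 1, assign color 0
  Color vertex 4 with color 1 (neighbor of 1)
  Color vertex 5 with color 1 (neighbor of 1)
  Color vertex 7 with color 1 (neighbor of 1)
  Color vertex 2 with color 0 (neighbor of 4)
  Color vertex 6 with color 0 (neighbor of 4)

Step 2: Conflict found! Vertices 4 and 7 are adjacent but have the same color.
This means the graph contains an odd cycle.

The graph is NOT bipartite.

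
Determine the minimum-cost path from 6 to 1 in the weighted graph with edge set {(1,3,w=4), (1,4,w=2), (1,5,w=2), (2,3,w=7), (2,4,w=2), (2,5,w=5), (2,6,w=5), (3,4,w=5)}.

Step 1: Build adjacency list with weights:
  1: 3(w=4), 4(w=2), 5(w=2)
  2: 3(w=7), 4(w=2), 5(w=5), 6(w=5)
  3: 1(w=4), 2(w=7), 4(w=5)
  4: 1(w=2), 2(w=2), 3(w=5)
  5: 1(w=2), 2(w=5)
  6: 2(w=5)

Step 2: Apply Dijkstra's algorithm from vertex 6:
  Visit vertex 6 (distance=0)
    Update dist[2] = 5
  Visit vertex 2 (distance=5)
    Update dist[3] = 12
    Update dist[4] = 7
    Update dist[5] = 10
  Visit vertex 4 (distance=7)
    Update dist[1] = 9
  Visit vertex 1 (distance=9)

Step 3: Shortest path: 6 -> 2 -> 4 -> 1
Total weight: 5 + 2 + 2 = 9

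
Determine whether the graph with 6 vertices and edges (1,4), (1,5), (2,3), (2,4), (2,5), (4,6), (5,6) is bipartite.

Step 1: Attempt 2-coloring using BFS:
  Start at vertex 1, assign color 0
  Color vertex 4 with color 1 (neighbor of 1)
  Color vertex 5 with color 1 (neighbor of 1)
  Color vertex 2 with color 0 (neighbor of 4)
  Color vertex 6 with color 0 (neighbor of 4)
  Color vertex 3 with color 1 (neighbor of 2)

Step 2: 2-coloring succeeded. No conflicts found.
  Set A (color 0): {1, 2, 6}
  Set B (color 1): {3, 4, 5}

The graph is bipartite with partition {1, 2, 6}, {3, 4, 5}.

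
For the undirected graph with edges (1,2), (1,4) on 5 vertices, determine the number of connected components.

Step 1: Build adjacency list from edges:
  1: 2, 4
  2: 1
  3: (none)
  4: 1
  5: (none)

Step 2: Run BFS/DFS from vertex 1:
  Visited: {1, 2, 4}
  Reached 3 of 5 vertices

Step 3: Only 3 of 5 vertices reached. Graph is disconnected.
Connected components: {1, 2, 4}, {3}, {5}
Number of connected components: 3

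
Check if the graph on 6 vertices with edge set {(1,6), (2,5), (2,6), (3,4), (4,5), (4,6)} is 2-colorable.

Step 1: Attempt 2-coloring using BFS:
  Start at vertex 1, assign color 0
  Color vertex 6 with color 1 (neighbor of 1)
  Color vertex 2 with color 0 (neighbor of 6)
  Color vertex 4 with color 0 (neighbor of 6)
  Color vertex 5 with color 1 (neighbor of 2)
  Color vertex 3 with color 1 (neighbor of 4)

Step 2: 2-coloring succeeded. No conflicts found.
  Set A (color 0): {1, 2, 4}
  Set B (color 1): {3, 5, 6}

The graph is bipartite with partition {1, 2, 4}, {3, 5, 6}.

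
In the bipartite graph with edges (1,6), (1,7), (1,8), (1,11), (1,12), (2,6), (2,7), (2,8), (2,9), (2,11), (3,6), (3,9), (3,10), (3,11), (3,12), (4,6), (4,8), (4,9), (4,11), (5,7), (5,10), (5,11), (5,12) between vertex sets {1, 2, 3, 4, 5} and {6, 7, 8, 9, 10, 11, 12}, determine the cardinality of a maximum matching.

Step 1: List the neighbors of each left vertex:
  1: 6, 7, 8, 11, 12
  2: 6, 7, 8, 9, 11
  3: 6, 9, 10, 11, 12
  4: 6, 8, 9, 11
  5: 7, 10, 11, 12

Step 2: Greedily match left vertices, then look for augmenting paths:
  Match 1 -- 6
  Match 2 -- 7
  Match 3 -- 9
  Match 4 -- 8
  Match 5 -- 10
  No augmenting path remains.

Step 3: Verify this is maximum:
  Matching size 5 = min(|L|, |R|) = min(5, 7), which is an upper bound, so this matching is maximum.

Maximum matching: {(1,6), (2,7), (3,9), (4,8), (5,10)}
Size: 5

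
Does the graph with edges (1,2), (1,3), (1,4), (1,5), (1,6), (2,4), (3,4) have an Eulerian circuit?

Step 1: Find the degree of each vertex:
  deg(1) = 5
  deg(2) = 2
  deg(3) = 2
  deg(4) = 3
  deg(5) = 1
  deg(6) = 1

Step 2: Count vertices with odd degree:
  Odd-degree vertices: 1, 4, 5, 6 (4 total)

Step 3: Apply Euler's theorem:
  - Eulerian circuit exists iff graph is connected and all vertices have even degree
  - Eulerian path exists iff graph is connected and has 0 or 2 odd-degree vertices

Graph has 4 odd-degree vertices (need 0 or 2).
Neither Eulerian path nor Eulerian circuit exists.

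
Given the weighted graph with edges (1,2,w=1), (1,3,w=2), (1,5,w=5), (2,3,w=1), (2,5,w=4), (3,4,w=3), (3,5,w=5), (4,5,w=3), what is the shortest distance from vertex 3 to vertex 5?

Step 1: Build adjacency list with weights:
  1: 2(w=1), 3(w=2), 5(w=5)
  2: 1(w=1), 3(w=1), 5(w=4)
  3: 1(w=2), 2(w=1), 4(w=3), 5(w=5)
  4: 3(w=3), 5(w=3)
  5: 1(w=5), 2(w=4), 3(w=5), 4(w=3)

Step 2: Apply Dijkstra's algorithm from vertex 3:
  Visit vertex 3 (distance=0)
    Update dist[1] = 2
    Update dist[2] = 1
    Update dist[4] = 3
    Update dist[5] = 5
  Visit vertex 2 (distance=1)
  Visit vertex 1 (distance=2)
  Visit vertex 4 (distance=3)
  Visit vertex 5 (distance=5)

Step 3: Shortest path: 3 -> 5
Total weight: 5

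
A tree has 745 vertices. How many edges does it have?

A tree on n vertices always has exactly n - 1 edges.
For n = 745: edges = 745 - 1 = 744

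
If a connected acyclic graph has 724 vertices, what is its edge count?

A tree on n vertices always has exactly n - 1 edges.
For n = 724: edges = 724 - 1 = 723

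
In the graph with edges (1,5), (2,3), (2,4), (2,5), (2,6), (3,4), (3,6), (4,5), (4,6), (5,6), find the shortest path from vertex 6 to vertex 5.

Step 1: Build adjacency list:
  1: 5
  2: 3, 4, 5, 6
  3: 2, 4, 6
  4: 2, 3, 5, 6
  5: 1, 2, 4, 6
  6: 2, 3, 4, 5

Step 2: BFS from vertex 6 to find shortest path to 5:
  vertex 2 reached at distance 1
  vertex 3 reached at distance 1
  vertex 4 reached at distance 1
  vertex 5 reached at distance 1

Step 3: Shortest path: 6 -> 5
Path length: 1 edge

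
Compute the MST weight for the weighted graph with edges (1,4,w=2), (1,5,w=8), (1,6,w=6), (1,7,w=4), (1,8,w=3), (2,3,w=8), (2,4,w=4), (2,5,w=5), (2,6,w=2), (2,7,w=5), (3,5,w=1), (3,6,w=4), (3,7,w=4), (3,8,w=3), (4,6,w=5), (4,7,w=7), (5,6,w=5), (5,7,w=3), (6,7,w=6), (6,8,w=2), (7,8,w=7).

Apply Kruskal's algorithm (sort edges by weight, add if no cycle):

Sorted edges by weight:
  (3,5) w=1
  (1,4) w=2
  (2,6) w=2
  (6,8) w=2
  (1,8) w=3
  (3,8) w=3
  (5,7) w=3
  (1,7) w=4
  (2,4) w=4
  (3,6) w=4
  (3,7) w=4
  (2,7) w=5
  (2,5) w=5
  (4,6) w=5
  (5,6) w=5
  (1,6) w=6
  (6,7) w=6
  (4,7) w=7
  (7,8) w=7
  (1,5) w=8
  (2,3) w=8

Add edge (3,5) w=1 -- no cycle. Running total: 1
Add edge (1,4) w=2 -- no cycle. Running total: 3
Add edge (2,6) w=2 -- no cycle. Running total: 5
Add edge (6,8) w=2 -- no cycle. Running total: 7
Add edge (1,8) w=3 -- no cycle. Running total: 10
Add edge (3,8) w=3 -- no cycle. Running total: 13
Add edge (5,7) w=3 -- no cycle. Running total: 16

MST edges: (3,5,w=1), (1,4,w=2), (2,6,w=2), (6,8,w=2), (1,8,w=3), (3,8,w=3), (5,7,w=3)
Total MST weight: 1 + 2 + 2 + 2 + 3 + 3 + 3 = 16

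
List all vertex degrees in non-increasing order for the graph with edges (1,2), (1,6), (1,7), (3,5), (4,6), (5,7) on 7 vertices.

Step 1: Count edges incident to each vertex:
  deg(1) = 3 (neighbors: 2, 6, 7)
  deg(2) = 1 (neighbors: 1)
  deg(3) = 1 (neighbors: 5)
  deg(4) = 1 (neighbors: 6)
  deg(5) = 2 (neighbors: 3, 7)
  deg(6) = 2 (neighbors: 1, 4)
  deg(7) = 2 (neighbors: 1, 5)

Step 2: Sort degrees in non-increasing order:
  Degrees: [3, 1, 1, 1, 2, 2, 2] -> sorted: [3, 2, 2, 2, 1, 1, 1]

Degree sequence: [3, 2, 2, 2, 1, 1, 1]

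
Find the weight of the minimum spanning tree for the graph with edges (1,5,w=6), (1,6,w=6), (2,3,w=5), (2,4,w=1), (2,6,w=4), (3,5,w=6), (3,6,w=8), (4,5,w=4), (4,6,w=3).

Apply Kruskal's algorithm (sort edges by weight, add if no cycle):

Sorted edges by weight:
  (2,4) w=1
  (4,6) w=3
  (2,6) w=4
  (4,5) w=4
  (2,3) w=5
  (1,5) w=6
  (1,6) w=6
  (3,5) w=6
  (3,6) w=8

Add edge (2,4) w=1 -- no cycle. Running total: 1
Add edge (4,6) w=3 -- no cycle. Running total: 4
Skip edge (2,6) w=4 -- would create cycle
Add edge (4,5) w=4 -- no cycle. Running total: 8
Add edge (2,3) w=5 -- no cycle. Running total: 13
Add edge (1,5) w=6 -- no cycle. Running total: 19

MST edges: (2,4,w=1), (4,6,w=3), (4,5,w=4), (2,3,w=5), (1,5,w=6)
Total MST weight: 1 + 3 + 4 + 5 + 6 = 19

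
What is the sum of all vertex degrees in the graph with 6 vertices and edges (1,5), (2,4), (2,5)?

Step 1: Count edges incident to each vertex:
  deg(1) = 1 (neighbors: 5)
  deg(2) = 2 (neighbors: 4, 5)
  deg(3) = 0 (neighbors: none)
  deg(4) = 1 (neighbors: 2)
  deg(5) = 2 (neighbors: 1, 2)
  deg(6) = 0 (neighbors: none)

Step 2: Sum all degrees:
  1 + 2 + 0 + 1 + 2 + 0 = 6

Verification: sum of degrees = 2 * |E| = 2 * 3 = 6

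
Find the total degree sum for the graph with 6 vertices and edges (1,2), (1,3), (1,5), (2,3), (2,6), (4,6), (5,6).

Step 1: Count edges incident to each vertex:
  deg(1) = 3 (neighbors: 2, 3, 5)
  deg(2) = 3 (neighbors: 1, 3, 6)
  deg(3) = 2 (neighbors: 1, 2)
  deg(4) = 1 (neighbors: 6)
  deg(5) = 2 (neighbors: 1, 6)
  deg(6) = 3 (neighbors: 2, 4, 5)

Step 2: Sum all degrees:
  3 + 3 + 2 + 1 + 2 + 3 = 14

Verification: sum of degrees = 2 * |E| = 2 * 7 = 14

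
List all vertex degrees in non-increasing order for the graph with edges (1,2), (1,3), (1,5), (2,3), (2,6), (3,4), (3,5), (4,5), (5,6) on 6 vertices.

Step 1: Count edges incident to each vertex:
  deg(1) = 3 (neighbors: 2, 3, 5)
  deg(2) = 3 (neighbors: 1, 3, 6)
  deg(3) = 4 (neighbors: 1, 2, 4, 5)
  deg(4) = 2 (neighbors: 3, 5)
  deg(5) = 4 (neighbors: 1, 3, 4, 6)
  deg(6) = 2 (neighbors: 2, 5)

Step 2: Sort degrees in non-increasing order:
  Degrees: [3, 3, 4, 2, 4, 2] -> sorted: [4, 4, 3, 3, 2, 2]

Degree sequence: [4, 4, 3, 3, 2, 2]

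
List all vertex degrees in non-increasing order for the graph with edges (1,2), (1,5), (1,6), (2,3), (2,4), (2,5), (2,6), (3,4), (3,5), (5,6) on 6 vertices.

Step 1: Count edges incident to each vertex:
  deg(1) = 3 (neighbors: 2, 5, 6)
  deg(2) = 5 (neighbors: 1, 3, 4, 5, 6)
  deg(3) = 3 (neighbors: 2, 4, 5)
  deg(4) = 2 (neighbors: 2, 3)
  deg(5) = 4 (neighbors: 1, 2, 3, 6)
  deg(6) = 3 (neighbors: 1, 2, 5)

Step 2: Sort degrees in non-increasing order:
  Degrees: [3, 5, 3, 2, 4, 3] -> sorted: [5, 4, 3, 3, 3, 2]

Degree sequence: [5, 4, 3, 3, 3, 2]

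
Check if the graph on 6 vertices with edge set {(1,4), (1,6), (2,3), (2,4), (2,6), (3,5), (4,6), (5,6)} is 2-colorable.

Step 1: Attempt 2-coloring using BFS:
  Start at vertex 1, assign color 0
  Color vertex 4 with color 1 (neighbor of 1)
  Color vertex 6 with color 1 (neighbor of 1)
  Color vertex 2 with color 0 (neighbor of 4)

Step 2: Conflict found! Vertices 4 and 6 are adjacent but have the same color.
This means the graph contains an odd cycle.

The graph is NOT bipartite.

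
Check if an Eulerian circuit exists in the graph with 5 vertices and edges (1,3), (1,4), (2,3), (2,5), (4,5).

Step 1: Find the degree of each vertex:
  deg(1) = 2
  deg(2) = 2
  deg(3) = 2
  deg(4) = 2
  deg(5) = 2

Step 2: Count vertices with odd degree:
  All vertices have even degree (0 odd-degree vertices)

Step 3: Apply Euler's theorem:
  - Eulerian circuit exists iff graph is connected and all vertices have even degree
  - Eulerian path exists iff graph is connected and has 0 or 2 odd-degree vertices

Graph is connected with 0 odd-degree vertices.
Both Eulerian circuit and Eulerian path exist.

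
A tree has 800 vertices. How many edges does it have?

A tree on n vertices always has exactly n - 1 edges.
For n = 800: edges = 800 - 1 = 799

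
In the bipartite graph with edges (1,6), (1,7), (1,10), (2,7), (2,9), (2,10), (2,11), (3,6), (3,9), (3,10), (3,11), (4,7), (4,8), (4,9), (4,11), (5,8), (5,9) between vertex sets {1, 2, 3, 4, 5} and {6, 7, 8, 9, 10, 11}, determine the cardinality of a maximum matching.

Step 1: List the neighbors of each left vertex:
  1: 6, 7, 10
  2: 7, 9, 10, 11
  3: 6, 9, 10, 11
  4: 7, 8, 9, 11
  5: 8, 9

Step 2: Greedily match left vertices, then look for augmenting paths:
  Match 1 -- 6
  Match 2 -- 7
  Match 3 -- 9
  Match 4 -- 11
  Match 5 -- 8
  No augmenting path remains.

Step 3: Verify this is maximum:
  Matching size 5 = min(|L|, |R|) = min(5, 6), which is an upper bound, so this matching is maximum.

Maximum matching: {(1,6), (2,7), (3,9), (4,11), (5,8)}
Size: 5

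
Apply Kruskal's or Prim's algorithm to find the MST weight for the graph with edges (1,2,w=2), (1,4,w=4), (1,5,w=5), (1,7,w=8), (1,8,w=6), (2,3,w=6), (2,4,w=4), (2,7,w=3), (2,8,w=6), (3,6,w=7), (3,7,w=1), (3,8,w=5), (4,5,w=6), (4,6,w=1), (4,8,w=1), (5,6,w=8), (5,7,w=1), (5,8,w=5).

Apply Kruskal's algorithm (sort edges by weight, add if no cycle):

Sorted edges by weight:
  (3,7) w=1
  (4,6) w=1
  (4,8) w=1
  (5,7) w=1
  (1,2) w=2
  (2,7) w=3
  (1,4) w=4
  (2,4) w=4
  (1,5) w=5
  (3,8) w=5
  (5,8) w=5
  (1,8) w=6
  (2,3) w=6
  (2,8) w=6
  (4,5) w=6
  (3,6) w=7
  (1,7) w=8
  (5,6) w=8

Add edge (3,7) w=1 -- no cycle. Running total: 1
Add edge (4,6) w=1 -- no cycle. Running total: 2
Add edge (4,8) w=1 -- no cycle. Running total: 3
Add edge (5,7) w=1 -- no cycle. Running total: 4
Add edge (1,2) w=2 -- no cycle. Running total: 6
Add edge (2,7) w=3 -- no cycle. Running total: 9
Add edge (1,4) w=4 -- no cycle. Running total: 13

MST edges: (3,7,w=1), (4,6,w=1), (4,8,w=1), (5,7,w=1), (1,2,w=2), (2,7,w=3), (1,4,w=4)
Total MST weight: 1 + 1 + 1 + 1 + 2 + 3 + 4 = 13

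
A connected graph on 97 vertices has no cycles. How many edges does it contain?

A tree on n vertices always has exactly n - 1 edges.
For n = 97: edges = 97 - 1 = 96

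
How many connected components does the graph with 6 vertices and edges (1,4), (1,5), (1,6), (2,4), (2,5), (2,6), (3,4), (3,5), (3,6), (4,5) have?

Step 1: Build adjacency list from edges:
  1: 4, 5, 6
  2: 4, 5, 6
  3: 4, 5, 6
  4: 1, 2, 3, 5
  5: 1, 2, 3, 4
  6: 1, 2, 3

Step 2: Run BFS/DFS from vertex 1:
  Visited: {1, 4, 5, 6, 2, 3}
  Reached 6 of 6 vertices

Step 3: All 6 vertices reached from vertex 1, so the graph is connected.
Number of connected components: 1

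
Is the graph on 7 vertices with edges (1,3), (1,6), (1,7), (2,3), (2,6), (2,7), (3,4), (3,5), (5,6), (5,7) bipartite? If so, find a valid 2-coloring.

Step 1: Attempt 2-coloring using BFS:
  Start at vertex 1, assign color 0
  Color vertex 3 with color 1 (neighbor of 1)
  Color vertex 6 with color 1 (neighbor of 1)
  Color vertex 7 with color 1 (neighbor of 1)
  Color vertex 2 with color 0 (neighbor of 3)
  Color vertex 4 with color 0 (neighbor of 3)
  Color vertex 5 with color 0 (neighbor of 3)

Step 2: 2-coloring succeeded. No conflicts found.
  Set A (color 0): {1, 2, 4, 5}
  Set B (color 1): {3, 6, 7}

The graph is bipartite with partition {1, 2, 4, 5}, {3, 6, 7}.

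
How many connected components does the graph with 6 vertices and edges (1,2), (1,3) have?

Step 1: Build adjacency list from edges:
  1: 2, 3
  2: 1
  3: 1
  4: (none)
  5: (none)
  6: (none)

Step 2: Run BFS/DFS from vertex 1:
  Visited: {1, 2, 3}
  Reached 3 of 6 vertices

Step 3: Only 3 of 6 vertices reached. Graph is disconnected.
Connected components: {1, 2, 3}, {4}, {5}, {6}
Number of connected components: 4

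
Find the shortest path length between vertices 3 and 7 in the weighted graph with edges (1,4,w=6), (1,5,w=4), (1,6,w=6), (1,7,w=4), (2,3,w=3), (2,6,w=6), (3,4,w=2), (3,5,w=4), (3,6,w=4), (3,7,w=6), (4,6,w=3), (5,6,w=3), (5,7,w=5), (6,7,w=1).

Step 1: Build adjacency list with weights:
  1: 4(w=6), 5(w=4), 6(w=6), 7(w=4)
  2: 3(w=3), 6(w=6)
  3: 2(w=3), 4(w=2), 5(w=4), 6(w=4), 7(w=6)
  4: 1(w=6), 3(w=2), 6(w=3)
  5: 1(w=4), 3(w=4), 6(w=3), 7(w=5)
  6: 1(w=6), 2(w=6), 3(w=4), 4(w=3), 5(w=3), 7(w=1)
  7: 1(w=4), 3(w=6), 5(w=5), 6(w=1)

Step 2: Apply Dijkstra's algorithm from vertex 3:
  Visit vertex 3 (distance=0)
    Update dist[2] = 3
    Update dist[4] = 2
    Update dist[5] = 4
    Update dist[6] = 4
    Update dist[7] = 6
  Visit vertex 4 (distance=2)
    Update dist[1] = 8
  Visit vertex 2 (distance=3)
  Visit vertex 5 (distance=4)
  Visit vertex 6 (distance=4)
    Update dist[7] = 5
  Visit vertex 7 (distance=5)

Step 3: Shortest path: 3 -> 6 -> 7
Total weight: 4 + 1 = 5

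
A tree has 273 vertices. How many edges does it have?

A tree on n vertices always has exactly n - 1 edges.
For n = 273: edges = 273 - 1 = 272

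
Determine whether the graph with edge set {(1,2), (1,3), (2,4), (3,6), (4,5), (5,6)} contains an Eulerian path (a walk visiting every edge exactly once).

Step 1: Find the degree of each vertex:
  deg(1) = 2
  deg(2) = 2
  deg(3) = 2
  deg(4) = 2
  deg(5) = 2
  deg(6) = 2

Step 2: Count vertices with odd degree:
  All vertices have even degree (0 odd-degree vertices)

Step 3: Apply Euler's theorem:
  - Eulerian circuit exists iff graph is connected and all vertices have even degree
  - Eulerian path exists iff graph is connected and has 0 or 2 odd-degree vertices

Graph is connected with 0 odd-degree vertices.
Both Eulerian circuit and Eulerian path exist.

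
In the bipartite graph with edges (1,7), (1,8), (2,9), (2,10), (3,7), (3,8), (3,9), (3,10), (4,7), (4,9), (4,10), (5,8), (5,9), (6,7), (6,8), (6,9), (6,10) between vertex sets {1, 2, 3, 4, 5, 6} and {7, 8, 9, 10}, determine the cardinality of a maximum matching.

Step 1: List the neighbors of each left vertex:
  1: 7, 8
  2: 9, 10
  3: 7, 8, 9, 10
  4: 7, 9, 10
  5: 8, 9
  6: 7, 8, 9, 10

Step 2: Greedily match left vertices, then look for augmenting paths:
  Match 1 -- 7
  Match 2 -- 9
  Match 3 -- 8
  Match 4 -- 10
  No augmenting path remains.

Step 3: Verify this is maximum:
  Matching size 4 = min(|L|, |R|) = min(6, 4), which is an upper bound, so this matching is maximum.

Maximum matching: {(1,7), (2,9), (3,8), (4,10)}
Size: 4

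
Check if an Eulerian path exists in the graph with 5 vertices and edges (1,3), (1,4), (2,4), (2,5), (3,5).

Step 1: Find the degree of each vertex:
  deg(1) = 2
  deg(2) = 2
  deg(3) = 2
  deg(4) = 2
  deg(5) = 2

Step 2: Count vertices with odd degree:
  All vertices have even degree (0 odd-degree vertices)

Step 3: Apply Euler's theorem:
  - Eulerian circuit exists iff graph is connected and all vertices have even degree
  - Eulerian path exists iff graph is connected and has 0 or 2 odd-degree vertices

Graph is connected with 0 odd-degree vertices.
Both Eulerian circuit and Eulerian path exist.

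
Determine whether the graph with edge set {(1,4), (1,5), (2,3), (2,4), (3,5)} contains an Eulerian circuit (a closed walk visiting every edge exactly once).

Step 1: Find the degree of each vertex:
  deg(1) = 2
  deg(2) = 2
  deg(3) = 2
  deg(4) = 2
  deg(5) = 2

Step 2: Count vertices with odd degree:
  All vertices have even degree (0 odd-degree vertices)

Step 3: Apply Euler's theorem:
  - Eulerian circuit exists iff graph is connected and all vertices have even degree
  - Eulerian path exists iff graph is connected and has 0 or 2 odd-degree vertices

Graph is connected with 0 odd-degree vertices.
Both Eulerian circuit and Eulerian path exist.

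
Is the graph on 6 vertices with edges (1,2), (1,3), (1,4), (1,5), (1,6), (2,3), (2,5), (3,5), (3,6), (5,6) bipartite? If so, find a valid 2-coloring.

Step 1: Attempt 2-coloring using BFS:
  Start at vertex 1, assign color 0
  Color vertex 2 with color 1 (neighbor of 1)
  Color vertex 3 with color 1 (neighbor of 1)
  Color vertex 4 with color 1 (neighbor of 1)
  Color vertex 5 with color 1 (neighbor of 1)
  Color vertex 6 with color 1 (neighbor of 1)

Step 2: Conflict found! Vertices 2 and 3 are adjacent but have the same color.
This means the graph contains an odd cycle.

The graph is NOT bipartite.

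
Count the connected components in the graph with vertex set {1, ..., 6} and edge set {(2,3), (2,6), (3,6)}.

Step 1: Build adjacency list from edges:
  1: (none)
  2: 3, 6
  3: 2, 6
  4: (none)
  5: (none)
  6: 2, 3

Step 2: Run BFS/DFS from vertex 1:
  Visited: {1}
  Reached 1 of 6 vertices

Step 3: Only 1 of 6 vertices reached. Graph is disconnected.
Connected components: {1}, {2, 3, 6}, {4}, {5}
Number of connected components: 4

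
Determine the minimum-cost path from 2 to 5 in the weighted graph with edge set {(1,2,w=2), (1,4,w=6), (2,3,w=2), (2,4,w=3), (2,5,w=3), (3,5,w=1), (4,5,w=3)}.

Step 1: Build adjacency list with weights:
  1: 2(w=2), 4(w=6)
  2: 1(w=2), 3(w=2), 4(w=3), 5(w=3)
  3: 2(w=2), 5(w=1)
  4: 1(w=6), 2(w=3), 5(w=3)
  5: 2(w=3), 3(w=1), 4(w=3)

Step 2: Apply Dijkstra's algorithm from vertex 2:
  Visit vertex 2 (distance=0)
    Update dist[1] = 2
    Update dist[3] = 2
    Update dist[4] = 3
    Update dist[5] = 3
  Visit vertex 1 (distance=2)
  Visit vertex 3 (distance=2)
  Visit vertex 4 (distance=3)
  Visit vertex 5 (distance=3)

Step 3: Shortest path: 2 -> 5
Total weight: 3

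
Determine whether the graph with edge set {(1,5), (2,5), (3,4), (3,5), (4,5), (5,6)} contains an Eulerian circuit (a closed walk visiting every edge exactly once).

Step 1: Find the degree of each vertex:
  deg(1) = 1
  deg(2) = 1
  deg(3) = 2
  deg(4) = 2
  deg(5) = 5
  deg(6) = 1

Step 2: Count vertices with odd degree:
  Odd-degree vertices: 1, 2, 5, 6 (4 total)

Step 3: Apply Euler's theorem:
  - Eulerian circuit exists iff graph is connected and all vertices have even degree
  - Eulerian path exists iff graph is connected and has 0 or 2 odd-degree vertices

Graph has 4 odd-degree vertices (need 0 or 2).
Neither Eulerian path nor Eulerian circuit exists.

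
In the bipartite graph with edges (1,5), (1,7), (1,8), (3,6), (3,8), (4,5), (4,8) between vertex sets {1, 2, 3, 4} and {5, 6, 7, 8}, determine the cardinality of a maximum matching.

Step 1: List the neighbors of each left vertex:
  1: 5, 7, 8
  2: (none)
  3: 6, 8
  4: 5, 8

Step 2: Greedily match left vertices, then look for augmenting paths:
  Match 1 -- 5
  Match 3 -- 6
  Match 4 -- 8
  No augmenting path remains.

Step 3: Verify this is maximum:
  Matching has size 3. The vertex set {1, 3, 4} covers every edge and has size 3; any matching has at most one edge per cover vertex, so 3 is maximum (König's theorem).

Maximum matching: {(1,5), (3,6), (4,8)}
Size: 3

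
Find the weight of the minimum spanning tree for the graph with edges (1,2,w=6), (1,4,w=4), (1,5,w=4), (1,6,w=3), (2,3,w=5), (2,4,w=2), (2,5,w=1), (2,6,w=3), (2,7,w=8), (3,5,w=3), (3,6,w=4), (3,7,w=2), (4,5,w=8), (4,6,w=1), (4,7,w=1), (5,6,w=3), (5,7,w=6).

Apply Kruskal's algorithm (sort edges by weight, add if no cycle):

Sorted edges by weight:
  (2,5) w=1
  (4,6) w=1
  (4,7) w=1
  (2,4) w=2
  (3,7) w=2
  (1,6) w=3
  (2,6) w=3
  (3,5) w=3
  (5,6) w=3
  (1,5) w=4
  (1,4) w=4
  (3,6) w=4
  (2,3) w=5
  (1,2) w=6
  (5,7) w=6
  (2,7) w=8
  (4,5) w=8

Add edge (2,5) w=1 -- no cycle. Running total: 1
Add edge (4,6) w=1 -- no cycle. Running total: 2
Add edge (4,7) w=1 -- no cycle. Running total: 3
Add edge (2,4) w=2 -- no cycle. Running total: 5
Add edge (3,7) w=2 -- no cycle. Running total: 7
Add edge (1,6) w=3 -- no cycle. Running total: 10

MST edges: (2,5,w=1), (4,6,w=1), (4,7,w=1), (2,4,w=2), (3,7,w=2), (1,6,w=3)
Total MST weight: 1 + 1 + 1 + 2 + 2 + 3 = 10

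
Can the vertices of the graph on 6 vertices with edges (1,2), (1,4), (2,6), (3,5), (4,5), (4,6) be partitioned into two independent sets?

Step 1: Attempt 2-coloring using BFS:
  Start at vertex 1, assign color 0
  Color vertex 2 with color 1 (neighbor of 1)
  Color vertex 4 with color 1 (neighbor of 1)
  Color vertex 6 with color 0 (neighbor of 2)
  Color vertex 5 with color 0 (neighbor of 4)
  Color vertex 3 with color 1 (neighbor of 5)

Step 2: 2-coloring succeeded. No conflicts found.
  Set A (color 0): {1, 5, 6}
  Set B (color 1): {2, 3, 4}

The graph is bipartite with partition {1, 5, 6}, {2, 3, 4}.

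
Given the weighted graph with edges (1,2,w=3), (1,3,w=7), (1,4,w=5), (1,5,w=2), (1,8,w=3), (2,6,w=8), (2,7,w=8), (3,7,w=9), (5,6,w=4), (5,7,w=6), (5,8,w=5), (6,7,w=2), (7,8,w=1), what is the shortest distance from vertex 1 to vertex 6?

Step 1: Build adjacency list with weights:
  1: 2(w=3), 3(w=7), 4(w=5), 5(w=2), 8(w=3)
  2: 1(w=3), 6(w=8), 7(w=8)
  3: 1(w=7), 7(w=9)
  4: 1(w=5)
  5: 1(w=2), 6(w=4), 7(w=6), 8(w=5)
  6: 2(w=8), 5(w=4), 7(w=2)
  7: 2(w=8), 3(w=9), 5(w=6), 6(w=2), 8(w=1)
  8: 1(w=3), 5(w=5), 7(w=1)

Step 2: Apply Dijkstra's algorithm from vertex 1:
  Visit vertex 1 (distance=0)
    Update dist[2] = 3
    Update dist[3] = 7
    Update dist[4] = 5
    Update dist[5] = 2
    Update dist[8] = 3
  Visit vertex 5 (distance=2)
    Update dist[6] = 6
    Update dist[7] = 8
  Visit vertex 2 (distance=3)
  Visit vertex 8 (distance=3)
    Update dist[7] = 4
  Visit vertex 7 (distance=4)
  Visit vertex 4 (distance=5)
  Visit vertex 6 (distance=6)

Step 3: Shortest path: 1 -> 5 -> 6
Total weight: 2 + 4 = 6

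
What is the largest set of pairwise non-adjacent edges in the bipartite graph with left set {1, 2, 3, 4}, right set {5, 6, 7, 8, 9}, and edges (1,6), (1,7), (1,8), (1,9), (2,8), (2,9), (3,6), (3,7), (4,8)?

Step 1: List the neighbors of each left vertex:
  1: 6, 7, 8, 9
  2: 8, 9
  3: 6, 7
  4: 8

Step 2: Greedily match left vertices, then look for augmenting paths:
  Match 1 -- 6
  Match 2 -- 9
  Match 3 -- 7
  Match 4 -- 8
  No augmenting path remains.

Step 3: Verify this is maximum:
  Matching size 4 = min(|L|, |R|) = min(4, 5), which is an upper bound, so this matching is maximum.

Maximum matching: {(1,6), (2,9), (3,7), (4,8)}
Size: 4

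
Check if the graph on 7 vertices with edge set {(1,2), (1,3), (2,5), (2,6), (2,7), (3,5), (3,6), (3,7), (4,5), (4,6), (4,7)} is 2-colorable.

Step 1: Attempt 2-coloring using BFS:
  Start at vertex 1, assign color 0
  Color vertex 2 with color 1 (neighbor of 1)
  Color vertex 3 with color 1 (neighbor of 1)
  Color vertex 5 with color 0 (neighbor of 2)
  Color vertex 6 with color 0 (neighbor of 2)
  Color vertex 7 with color 0 (neighbor of 2)
  Color vertex 4 with color 1 (neighbor of 5)

Step 2: 2-coloring succeeded. No conflicts found.
  Set A (color 0): {1, 5, 6, 7}
  Set B (color 1): {2, 3, 4}

The graph is bipartite with partition {1, 5, 6, 7}, {2, 3, 4}.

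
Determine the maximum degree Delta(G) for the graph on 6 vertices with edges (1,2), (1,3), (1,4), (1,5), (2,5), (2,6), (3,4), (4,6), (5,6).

Step 1: Count edges incident to each vertex:
  deg(1) = 4 (neighbors: 2, 3, 4, 5)
  deg(2) = 3 (neighbors: 1, 5, 6)
  deg(3) = 2 (neighbors: 1, 4)
  deg(4) = 3 (neighbors: 1, 3, 6)
  deg(5) = 3 (neighbors: 1, 2, 6)
  deg(6) = 3 (neighbors: 2, 4, 5)

Step 2: Find maximum:
  max(4, 3, 2, 3, 3, 3) = 4 (vertex 1)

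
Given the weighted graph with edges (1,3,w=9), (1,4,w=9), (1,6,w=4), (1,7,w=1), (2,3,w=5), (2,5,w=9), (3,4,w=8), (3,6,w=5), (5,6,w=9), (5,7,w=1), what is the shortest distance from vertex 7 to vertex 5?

Step 1: Build adjacency list with weights:
  1: 3(w=9), 4(w=9), 6(w=4), 7(w=1)
  2: 3(w=5), 5(w=9)
  3: 1(w=9), 2(w=5), 4(w=8), 6(w=5)
  4: 1(w=9), 3(w=8)
  5: 2(w=9), 6(w=9), 7(w=1)
  6: 1(w=4), 3(w=5), 5(w=9)
  7: 1(w=1), 5(w=1)

Step 2: Apply Dijkstra's algorithm from vertex 7:
  Visit vertex 7 (distance=0)
    Update dist[1] = 1
    Update dist[5] = 1
  Visit vertex 1 (distance=1)
    Update dist[3] = 10
    Update dist[4] = 10
    Update dist[6] = 5
  Visit vertex 5 (distance=1)
    Update dist[2] = 10

Step 3: Shortest path: 7 -> 5
Total weight: 1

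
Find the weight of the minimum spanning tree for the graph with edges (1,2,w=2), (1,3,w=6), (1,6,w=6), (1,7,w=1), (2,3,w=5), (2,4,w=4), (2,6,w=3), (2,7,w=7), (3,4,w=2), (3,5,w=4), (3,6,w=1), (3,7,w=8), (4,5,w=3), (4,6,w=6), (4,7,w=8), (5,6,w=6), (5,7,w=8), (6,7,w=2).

Apply Kruskal's algorithm (sort edges by weight, add if no cycle):

Sorted edges by weight:
  (1,7) w=1
  (3,6) w=1
  (1,2) w=2
  (3,4) w=2
  (6,7) w=2
  (2,6) w=3
  (4,5) w=3
  (2,4) w=4
  (3,5) w=4
  (2,3) w=5
  (1,3) w=6
  (1,6) w=6
  (4,6) w=6
  (5,6) w=6
  (2,7) w=7
  (3,7) w=8
  (4,7) w=8
  (5,7) w=8

Add edge (1,7) w=1 -- no cycle. Running total: 1
Add edge (3,6) w=1 -- no cycle. Running total: 2
Add edge (1,2) w=2 -- no cycle. Running total: 4
Add edge (3,4) w=2 -- no cycle. Running total: 6
Add edge (6,7) w=2 -- no cycle. Running total: 8
Skip edge (2,6) w=3 -- would create cycle
Add edge (4,5) w=3 -- no cycle. Running total: 11

MST edges: (1,7,w=1), (3,6,w=1), (1,2,w=2), (3,4,w=2), (6,7,w=2), (4,5,w=3)
Total MST weight: 1 + 1 + 2 + 2 + 2 + 3 = 11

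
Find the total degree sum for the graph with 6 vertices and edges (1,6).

Step 1: Count edges incident to each vertex:
  deg(1) = 1 (neighbors: 6)
  deg(2) = 0 (neighbors: none)
  deg(3) = 0 (neighbors: none)
  deg(4) = 0 (neighbors: none)
  deg(5) = 0 (neighbors: none)
  deg(6) = 1 (neighbors: 1)

Step 2: Sum all degrees:
  1 + 0 + 0 + 0 + 0 + 1 = 2

Verification: sum of degrees = 2 * |E| = 2 * 1 = 2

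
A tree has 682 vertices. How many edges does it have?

A tree on n vertices always has exactly n - 1 edges.
For n = 682: edges = 682 - 1 = 681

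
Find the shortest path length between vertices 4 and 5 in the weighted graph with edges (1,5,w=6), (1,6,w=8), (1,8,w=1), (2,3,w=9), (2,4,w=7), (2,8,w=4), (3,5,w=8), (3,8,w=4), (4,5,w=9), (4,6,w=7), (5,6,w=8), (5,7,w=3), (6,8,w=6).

Step 1: Build adjacency list with weights:
  1: 5(w=6), 6(w=8), 8(w=1)
  2: 3(w=9), 4(w=7), 8(w=4)
  3: 2(w=9), 5(w=8), 8(w=4)
  4: 2(w=7), 5(w=9), 6(w=7)
  5: 1(w=6), 3(w=8), 4(w=9), 6(w=8), 7(w=3)
  6: 1(w=8), 4(w=7), 5(w=8), 8(w=6)
  7: 5(w=3)
  8: 1(w=1), 2(w=4), 3(w=4), 6(w=6)

Step 2: Apply Dijkstra's algorithm from vertex 4:
  Visit vertex 4 (distance=0)
    Update dist[2] = 7
    Update dist[5] = 9
    Update dist[6] = 7
  Visit vertex 2 (distance=7)
    Update dist[3] = 16
    Update dist[8] = 11
  Visit vertex 6 (distance=7)
    Update dist[1] = 15
  Visit vertex 5 (distance=9)
    Update dist[7] = 12

Step 3: Shortest path: 4 -> 5
Total weight: 9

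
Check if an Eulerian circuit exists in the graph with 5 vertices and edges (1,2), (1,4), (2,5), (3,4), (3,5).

Step 1: Find the degree of each vertex:
  deg(1) = 2
  deg(2) = 2
  deg(3) = 2
  deg(4) = 2
  deg(5) = 2

Step 2: Count vertices with odd degree:
  All vertices have even degree (0 odd-degree vertices)

Step 3: Apply Euler's theorem:
  - Eulerian circuit exists iff graph is connected and all vertices have even degree
  - Eulerian path exists iff graph is connected and has 0 or 2 odd-degree vertices

Graph is connected with 0 odd-degree vertices.
Both Eulerian circuit and Eulerian path exist.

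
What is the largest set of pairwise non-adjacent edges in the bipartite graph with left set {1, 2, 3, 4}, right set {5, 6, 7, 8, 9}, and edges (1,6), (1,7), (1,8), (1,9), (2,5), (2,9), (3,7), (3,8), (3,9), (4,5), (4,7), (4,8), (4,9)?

Step 1: List the neighbors of each left vertex:
  1: 6, 7, 8, 9
  2: 5, 9
  3: 7, 8, 9
  4: 5, 7, 8, 9

Step 2: Greedily match left vertices, then look for augmenting paths:
  Match 1 -- 6
  Match 2 -- 5
  Match 3 -- 7
  Match 4 -- 8
  No augmenting path remains.

Step 3: Verify this is maximum:
  Matching size 4 = min(|L|, |R|) = min(4, 5), which is an upper bound, so this matching is maximum.

Maximum matching: {(1,6), (2,5), (3,7), (4,8)}
Size: 4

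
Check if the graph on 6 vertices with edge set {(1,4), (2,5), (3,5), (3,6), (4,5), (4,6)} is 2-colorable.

Step 1: Attempt 2-coloring using BFS:
  Start at vertex 1, assign color 0
  Color vertex 4 with color 1 (neighbor of 1)
  Color vertex 5 with color 0 (neighbor of 4)
  Color vertex 6 with color 0 (neighbor of 4)
  Color vertex 2 with color 1 (neighbor of 5)
  Color vertex 3 with color 1 (neighbor of 5)

Step 2: 2-coloring succeeded. No conflicts found.
  Set A (color 0): {1, 5, 6}
  Set B (color 1): {2, 3, 4}

The graph is bipartite with partition {1, 5, 6}, {2, 3, 4}.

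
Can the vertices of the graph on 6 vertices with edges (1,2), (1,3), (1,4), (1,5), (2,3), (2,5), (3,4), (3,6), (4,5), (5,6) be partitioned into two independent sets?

Step 1: Attempt 2-coloring using BFS:
  Start at vertex 1, assign color 0
  Color vertex 2 with color 1 (neighbor of 1)
  Color vertex 3 with color 1 (neighbor of 1)
  Color vertex 4 with color 1 (neighbor of 1)
  Color vertex 5 with color 1 (neighbor of 1)

Step 2: Conflict found! Vertices 2 and 3 are adjacent but have the same color.
This means the graph contains an odd cycle.

The graph is NOT bipartite.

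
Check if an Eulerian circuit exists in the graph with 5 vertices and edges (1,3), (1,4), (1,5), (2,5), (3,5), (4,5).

Step 1: Find the degree of each vertex:
  deg(1) = 3
  deg(2) = 1
  deg(3) = 2
  deg(4) = 2
  deg(5) = 4

Step 2: Count vertices with odd degree:
  Odd-degree vertices: 1, 2 (2 total)

Step 3: Apply Euler's theorem:
  - Eulerian circuit exists iff graph is connected and all vertices have even degree
  - Eulerian path exists iff graph is connected and has 0 or 2 odd-degree vertices

Graph is connected with exactly 2 odd-degree vertices (1, 2).
Eulerian path exists (starting and ending at the odd-degree vertices), but no Eulerian circuit.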